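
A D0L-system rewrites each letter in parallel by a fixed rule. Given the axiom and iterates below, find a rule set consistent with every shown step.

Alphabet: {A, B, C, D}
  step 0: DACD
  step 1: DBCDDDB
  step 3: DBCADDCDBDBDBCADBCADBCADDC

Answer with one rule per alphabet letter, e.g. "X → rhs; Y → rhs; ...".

A->C, B->CA, C->DD, D->DB

  step 0 ⇒ step 1: DACD ⇒ DB·C·DD·DB
    A ↦ C
    C ↦ DD
    D ↦ DB
    B ↦ CA  (constrained at step 1)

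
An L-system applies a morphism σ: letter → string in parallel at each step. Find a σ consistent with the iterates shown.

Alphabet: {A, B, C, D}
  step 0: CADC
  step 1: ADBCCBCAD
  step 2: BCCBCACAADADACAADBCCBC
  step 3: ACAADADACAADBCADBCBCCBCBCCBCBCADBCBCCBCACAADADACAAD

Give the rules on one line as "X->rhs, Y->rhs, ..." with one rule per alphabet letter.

A->BC, B->ACA, C->AD, D->CBC

  step 2 ⇒ step 3: BCCBCACAADADACAADBCCBC ⇒ ACA·AD·AD·ACA·AD·BC·AD·BC·BC·CBC·BC·CBC·BC·AD·BC·BC·CBC·ACA·AD·AD·ACA·AD
    A ↦ BC
    B ↦ ACA
    C ↦ AD
    D ↦ CBC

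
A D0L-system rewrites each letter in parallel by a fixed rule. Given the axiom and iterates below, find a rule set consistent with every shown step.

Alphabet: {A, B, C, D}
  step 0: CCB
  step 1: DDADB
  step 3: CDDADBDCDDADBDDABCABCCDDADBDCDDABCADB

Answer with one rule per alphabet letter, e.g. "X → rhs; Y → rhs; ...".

A->CDD, B->ADB, C->D, D->ABC

  step 0 ⇒ step 1: CCB ⇒ D·D·ADB
    B ↦ ADB
    C ↦ D
    A ↦ CDD  (constrained at step 1)
    D ↦ ABC  (constrained at step 1)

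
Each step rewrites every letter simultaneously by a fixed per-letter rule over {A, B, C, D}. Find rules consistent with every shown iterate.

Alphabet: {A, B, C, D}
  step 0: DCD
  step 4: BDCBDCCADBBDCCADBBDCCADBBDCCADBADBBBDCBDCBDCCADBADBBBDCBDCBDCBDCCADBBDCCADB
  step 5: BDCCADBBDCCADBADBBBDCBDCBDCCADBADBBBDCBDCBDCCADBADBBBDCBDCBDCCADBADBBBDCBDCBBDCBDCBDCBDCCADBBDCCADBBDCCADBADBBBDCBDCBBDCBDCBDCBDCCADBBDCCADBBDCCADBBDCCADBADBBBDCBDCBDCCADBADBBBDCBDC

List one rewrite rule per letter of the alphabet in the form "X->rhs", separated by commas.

A->BBD, B->BDC, C->ADB, D->C

  step 4 ⇒ step 5: BDCBDCCADBBDCCADBBDCCADBBDCCADBADBBBDCBDCBDCCADBADBBBDCBDCBDCBDCCADBBDCCADB ⇒ BDC·C·ADB·BDC·C·ADB·ADB·BBD·C·BDC·BDC·C·ADB·ADB·BBD·C·BDC·BDC·C·ADB·ADB·BBD·C·BDC·BDC·C·ADB·ADB·BBD·C·BDC·BBD·C·BDC·BDC·BDC·C·ADB·BDC·C·ADB·BDC·C·ADB·ADB·BBD·C·BDC·BBD·C·BDC·BDC·BDC·C·ADB·BDC·C·ADB·BDC·C·ADB·BDC·C·ADB·ADB·BBD·C·BDC·BDC·C·ADB·ADB·BBD·C·BDC
    A ↦ BBD
    B ↦ BDC
    C ↦ ADB
    D ↦ C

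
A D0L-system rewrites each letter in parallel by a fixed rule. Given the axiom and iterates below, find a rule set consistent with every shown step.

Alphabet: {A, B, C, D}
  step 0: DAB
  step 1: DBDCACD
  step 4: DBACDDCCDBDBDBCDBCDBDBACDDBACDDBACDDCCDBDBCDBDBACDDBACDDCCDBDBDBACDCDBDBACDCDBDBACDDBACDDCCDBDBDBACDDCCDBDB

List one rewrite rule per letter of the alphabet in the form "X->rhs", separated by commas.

A->DC, B->ACD, C->CDB, D->DB

  step 0 ⇒ step 1: DAB ⇒ DB·DC·ACD
    A ↦ DC
    B ↦ ACD
    D ↦ DB
    C ↦ CDB  (constrained at step 1)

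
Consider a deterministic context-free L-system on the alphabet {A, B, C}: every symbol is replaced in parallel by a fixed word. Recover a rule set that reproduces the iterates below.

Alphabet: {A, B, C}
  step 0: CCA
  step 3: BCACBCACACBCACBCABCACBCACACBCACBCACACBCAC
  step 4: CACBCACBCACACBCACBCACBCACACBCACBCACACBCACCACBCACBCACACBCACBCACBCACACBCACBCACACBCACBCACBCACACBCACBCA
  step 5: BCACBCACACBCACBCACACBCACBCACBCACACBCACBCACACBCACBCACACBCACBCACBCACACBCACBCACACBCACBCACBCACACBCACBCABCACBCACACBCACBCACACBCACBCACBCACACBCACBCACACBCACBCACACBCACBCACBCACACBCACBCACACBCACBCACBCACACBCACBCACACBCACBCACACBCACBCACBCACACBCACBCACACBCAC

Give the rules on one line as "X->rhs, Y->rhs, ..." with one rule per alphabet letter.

A->C, B->CAC, C->BCA

  step 4 ⇒ step 5: CACBCACBCACACBCACBCACBCACACBCACBCACACBCACCACBCACBCACACBCACBCACBCACACBCACBCACACBCACBCACBCACACBCACBCA ⇒ BCA·C·BCA·CAC·BCA·C·BCA·CAC·BCA·C·BCA·C·BCA·CAC·BCA·C·BCA·CAC·BCA·C·BCA·CAC·BCA·C·BCA·C·BCA·CAC·BCA·C·BCA·CAC·BCA·C·BCA·C·BCA·CAC·BCA·C·BCA·BCA·C·BCA·CAC·BCA·C·BCA·CAC·BCA·C·BCA·C·BCA·CAC·BCA·C·BCA·CAC·BCA·C·BCA·CAC·BCA·C·BCA·C·BCA·CAC·BCA·C·BCA·CAC·BCA·C·BCA·C·BCA·CAC·BCA·C·BCA·CAC·BCA·C·BCA·CAC·BCA·C·BCA·C·BCA·CAC·BCA·C·BCA·CAC·BCA·C
    A ↦ C
    B ↦ CAC
    C ↦ BCA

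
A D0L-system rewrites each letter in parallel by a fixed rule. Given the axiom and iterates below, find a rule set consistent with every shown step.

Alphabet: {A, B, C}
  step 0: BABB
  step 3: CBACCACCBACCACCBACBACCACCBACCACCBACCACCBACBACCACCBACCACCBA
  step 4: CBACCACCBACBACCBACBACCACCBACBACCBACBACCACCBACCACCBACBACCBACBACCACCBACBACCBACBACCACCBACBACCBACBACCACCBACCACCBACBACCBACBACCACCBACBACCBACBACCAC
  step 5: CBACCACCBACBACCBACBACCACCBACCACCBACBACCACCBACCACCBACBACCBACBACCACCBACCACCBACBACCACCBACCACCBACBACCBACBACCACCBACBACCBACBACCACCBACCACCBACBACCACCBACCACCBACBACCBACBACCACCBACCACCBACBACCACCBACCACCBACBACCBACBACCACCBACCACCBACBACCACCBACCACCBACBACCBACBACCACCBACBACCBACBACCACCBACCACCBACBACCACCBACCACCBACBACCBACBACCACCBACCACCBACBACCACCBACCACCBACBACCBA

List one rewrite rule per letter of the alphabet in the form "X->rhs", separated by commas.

A->C, B->CCA, C->CBA

  step 4 ⇒ step 5: CBACCACCBACBACCBACBACCACCBACBACCBACBACCACCBACCACCBACBACCBACBACCACCBACBACCBACBACCACCBACBACCBACBACCACCBACCACCBACBACCBACBACCACCBACBACCBACBACCAC ⇒ CBA·CCA·C·CBA·CBA·C·CBA·CBA·CCA·C·CBA·CCA·C·CBA·CBA·CCA·C·CBA·CCA·C·CBA·CBA·C·CBA·CBA·CCA·C·CBA·CCA·C·CBA·CBA·CCA·C·CBA·CCA·C·CBA·CBA·C·CBA·CBA·CCA·C·CBA·CBA·C·CBA·CBA·CCA·C·CBA·CCA·C·CBA·CBA·CCA·C·CBA·CCA·C·CBA·CBA·C·CBA·CBA·CCA·C·CBA·CCA·C·CBA·CBA·CCA·C·CBA·CCA·C·CBA·CBA·C·CBA·CBA·CCA·C·CBA·CCA·C·CBA·CBA·CCA·C·CBA·CCA·C·CBA·CBA·C·CBA·CBA·CCA·C·CBA·CBA·C·CBA·CBA·CCA·C·CBA·CCA·C·CBA·CBA·CCA·C·CBA·CCA·C·CBA·CBA·C·CBA·CBA·CCA·C·CBA·CCA·C·CBA·CBA·CCA·C·CBA·CCA·C·CBA·CBA·C·CBA
    A ↦ C
    B ↦ CCA
    C ↦ CBA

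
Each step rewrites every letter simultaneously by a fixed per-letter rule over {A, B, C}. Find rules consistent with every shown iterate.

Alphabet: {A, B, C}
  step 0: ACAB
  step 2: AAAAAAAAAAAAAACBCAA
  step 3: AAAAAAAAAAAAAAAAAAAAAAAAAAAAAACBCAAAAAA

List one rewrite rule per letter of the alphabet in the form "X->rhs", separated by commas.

  step 2 ⇒ step 3: AAAAAAAAAAAAAACBCAA ⇒ AA·AA·AA·AA·AA·AA·AA·AA·AA·AA·AA·AA·AA·AA·AA·CBC·AA·AA·AA
    A ↦ AA
    B ↦ CBC
    C ↦ AA

A->AA, B->CBC, C->AA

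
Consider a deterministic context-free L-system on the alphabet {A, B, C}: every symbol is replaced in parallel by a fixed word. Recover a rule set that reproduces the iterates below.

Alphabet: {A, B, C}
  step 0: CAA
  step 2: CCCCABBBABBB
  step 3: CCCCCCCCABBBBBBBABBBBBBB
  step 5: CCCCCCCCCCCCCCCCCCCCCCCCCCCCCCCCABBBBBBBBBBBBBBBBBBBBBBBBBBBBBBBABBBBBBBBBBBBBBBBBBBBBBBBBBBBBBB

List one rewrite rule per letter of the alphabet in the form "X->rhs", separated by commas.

  step 2 ⇒ step 3: CCCCABBBABBB ⇒ CC·CC·CC·CC·AB·BB·BB·BB·AB·BB·BB·BB
    A ↦ AB
    B ↦ BB
    C ↦ CC

A->AB, B->BB, C->CC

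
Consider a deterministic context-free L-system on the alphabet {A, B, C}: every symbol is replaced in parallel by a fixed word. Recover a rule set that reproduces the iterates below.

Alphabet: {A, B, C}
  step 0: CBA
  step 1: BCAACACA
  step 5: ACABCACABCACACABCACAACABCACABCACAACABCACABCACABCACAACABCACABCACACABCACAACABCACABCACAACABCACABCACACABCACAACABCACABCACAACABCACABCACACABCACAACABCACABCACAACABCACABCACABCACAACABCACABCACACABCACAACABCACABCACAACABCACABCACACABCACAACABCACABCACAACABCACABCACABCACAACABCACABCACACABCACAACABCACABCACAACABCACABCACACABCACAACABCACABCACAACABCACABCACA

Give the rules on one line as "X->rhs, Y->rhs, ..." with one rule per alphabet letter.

  step 0 ⇒ step 1: CBA ⇒ BCA·ACA·CA
    A ↦ CA
    B ↦ ACA
    C ↦ BCA

A->CA, B->ACA, C->BCA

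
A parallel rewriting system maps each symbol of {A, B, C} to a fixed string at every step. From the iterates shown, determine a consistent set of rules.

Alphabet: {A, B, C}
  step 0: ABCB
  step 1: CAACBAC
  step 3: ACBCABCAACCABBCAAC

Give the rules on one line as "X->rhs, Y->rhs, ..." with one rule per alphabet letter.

A->CA, B->AC, C->B

  step 0 ⇒ step 1: ABCB ⇒ CA·AC·B·AC
    A ↦ CA
    B ↦ AC
    C ↦ B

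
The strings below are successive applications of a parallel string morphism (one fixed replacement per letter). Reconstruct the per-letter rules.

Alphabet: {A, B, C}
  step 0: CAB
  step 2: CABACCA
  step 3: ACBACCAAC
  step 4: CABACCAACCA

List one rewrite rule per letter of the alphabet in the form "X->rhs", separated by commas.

  step 3 ⇒ step 4: ACBACCAAC ⇒ C·A·BAC·C·A·A·C·C·A
    A ↦ C
    B ↦ BAC
    C ↦ A

A->C, B->BAC, C->A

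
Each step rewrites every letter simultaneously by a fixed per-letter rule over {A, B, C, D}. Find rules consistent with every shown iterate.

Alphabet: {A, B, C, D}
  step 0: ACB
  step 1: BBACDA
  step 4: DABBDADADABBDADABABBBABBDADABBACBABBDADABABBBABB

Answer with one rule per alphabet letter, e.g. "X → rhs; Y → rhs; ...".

A->BB, B->DA, C->AC, D->BA

  step 0 ⇒ step 1: ACB ⇒ BB·AC·DA
    A ↦ BB
    B ↦ DA
    C ↦ AC
    D ↦ BA  (constrained at step 1)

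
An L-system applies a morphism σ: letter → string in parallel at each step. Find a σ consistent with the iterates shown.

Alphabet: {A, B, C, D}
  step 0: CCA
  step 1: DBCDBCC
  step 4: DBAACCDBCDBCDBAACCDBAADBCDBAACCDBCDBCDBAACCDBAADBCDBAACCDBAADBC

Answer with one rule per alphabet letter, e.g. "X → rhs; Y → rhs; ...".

A->C, B->AA, C->DBC, D->DB

  step 0 ⇒ step 1: CCA ⇒ DBC·DBC·C
    A ↦ C
    C ↦ DBC
    B ↦ AA  (constrained at step 1)
    D ↦ DB  (constrained at step 1)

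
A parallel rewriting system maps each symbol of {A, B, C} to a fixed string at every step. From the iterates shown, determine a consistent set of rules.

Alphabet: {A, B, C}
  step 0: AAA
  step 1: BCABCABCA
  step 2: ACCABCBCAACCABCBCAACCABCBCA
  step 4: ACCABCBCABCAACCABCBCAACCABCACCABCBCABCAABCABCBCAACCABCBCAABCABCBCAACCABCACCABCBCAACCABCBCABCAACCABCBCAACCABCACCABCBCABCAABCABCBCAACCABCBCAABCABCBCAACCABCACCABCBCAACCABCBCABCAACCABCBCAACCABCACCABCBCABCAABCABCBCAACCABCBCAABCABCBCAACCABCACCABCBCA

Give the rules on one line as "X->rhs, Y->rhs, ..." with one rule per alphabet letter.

  step 1 ⇒ step 2: BCABCABCA ⇒ ACC·ABC·BCA·ACC·ABC·BCA·ACC·ABC·BCA
    A ↦ BCA
    B ↦ ACC
    C ↦ ABC

A->BCA, B->ACC, C->ABC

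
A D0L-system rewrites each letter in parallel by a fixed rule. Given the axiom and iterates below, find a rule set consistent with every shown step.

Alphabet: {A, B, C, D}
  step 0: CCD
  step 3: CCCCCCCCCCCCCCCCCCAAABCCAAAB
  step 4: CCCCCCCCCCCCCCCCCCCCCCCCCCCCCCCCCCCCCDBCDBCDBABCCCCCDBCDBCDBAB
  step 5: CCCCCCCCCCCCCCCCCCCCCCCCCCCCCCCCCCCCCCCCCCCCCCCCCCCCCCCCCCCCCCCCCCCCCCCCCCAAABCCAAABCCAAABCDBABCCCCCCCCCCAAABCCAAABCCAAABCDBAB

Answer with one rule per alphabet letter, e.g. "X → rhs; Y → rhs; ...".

  step 4 ⇒ step 5: CCCCCCCCCCCCCCCCCCCCCCCCCCCCCCCCCCCCCDBCDBCDBABCCCCCDBCDBCDBAB ⇒ CC·CC·CC·CC·CC·CC·CC·CC·CC·CC·CC·CC·CC·CC·CC·CC·CC·CC·CC·CC·CC·CC·CC·CC·CC·CC·CC·CC·CC·CC·CC·CC·CC·CC·CC·CC·CC·AA·AB·CC·AA·AB·CC·AA·AB·CDB·AB·CC·CC·CC·CC·CC·AA·AB·CC·AA·AB·CC·AA·AB·CDB·AB
    A ↦ CDB
    B ↦ AB
    C ↦ CC
    D ↦ AA

A->CDB, B->AB, C->CC, D->AA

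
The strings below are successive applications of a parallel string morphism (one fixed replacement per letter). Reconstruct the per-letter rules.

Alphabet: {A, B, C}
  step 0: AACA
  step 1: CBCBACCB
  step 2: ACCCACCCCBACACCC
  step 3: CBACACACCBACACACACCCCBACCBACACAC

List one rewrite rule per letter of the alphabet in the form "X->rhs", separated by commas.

  step 2 ⇒ step 3: ACCCACCCCBACACCC ⇒ CB·AC·AC·AC·CB·AC·AC·AC·AC·CC·CB·AC·CB·AC·AC·AC
    A ↦ CB
    B ↦ CC
    C ↦ AC

A->CB, B->CC, C->AC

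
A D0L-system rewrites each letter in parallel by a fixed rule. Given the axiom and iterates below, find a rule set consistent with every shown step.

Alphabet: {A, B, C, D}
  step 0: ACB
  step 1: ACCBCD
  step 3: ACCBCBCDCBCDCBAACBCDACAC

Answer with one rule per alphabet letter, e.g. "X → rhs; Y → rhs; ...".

  step 0 ⇒ step 1: ACB ⇒ AC·CB·CD
    A ↦ AC
    B ↦ CD
    C ↦ CB
    D ↦ AA  (constrained at step 1)

A->AC, B->CD, C->CB, D->AA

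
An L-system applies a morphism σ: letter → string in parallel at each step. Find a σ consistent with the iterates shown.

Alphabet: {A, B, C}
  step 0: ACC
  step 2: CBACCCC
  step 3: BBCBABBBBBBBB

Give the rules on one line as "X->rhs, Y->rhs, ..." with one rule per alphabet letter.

A->BA, B->C, C->BB

  step 2 ⇒ step 3: CBACCCC ⇒ BB·C·BA·BB·BB·BB·BB
    A ↦ BA
    B ↦ C
    C ↦ BB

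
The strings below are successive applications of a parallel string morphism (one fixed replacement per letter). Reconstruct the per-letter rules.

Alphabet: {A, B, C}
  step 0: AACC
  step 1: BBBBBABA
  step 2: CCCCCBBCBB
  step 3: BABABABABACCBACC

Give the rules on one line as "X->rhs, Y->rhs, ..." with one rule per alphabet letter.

  step 2 ⇒ step 3: CCCCCBBCBB ⇒ BA·BA·BA·BA·BA·C·C·BA·C·C
    B ↦ C
    C ↦ BA
  step 0 ⇒ step 1: AACC ⇒ BB·BB·BA·BA
    A ↦ BB

A->BB, B->C, C->BA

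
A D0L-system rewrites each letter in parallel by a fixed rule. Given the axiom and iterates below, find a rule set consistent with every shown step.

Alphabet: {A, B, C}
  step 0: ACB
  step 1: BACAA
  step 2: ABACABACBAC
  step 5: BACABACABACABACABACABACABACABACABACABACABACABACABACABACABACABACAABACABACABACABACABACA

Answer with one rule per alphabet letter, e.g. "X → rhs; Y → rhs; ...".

A->BAC, B->A, C->A

  step 1 ⇒ step 2: BACAA ⇒ A·BAC·A·BAC·BAC
    A ↦ BAC
    B ↦ A
    C ↦ A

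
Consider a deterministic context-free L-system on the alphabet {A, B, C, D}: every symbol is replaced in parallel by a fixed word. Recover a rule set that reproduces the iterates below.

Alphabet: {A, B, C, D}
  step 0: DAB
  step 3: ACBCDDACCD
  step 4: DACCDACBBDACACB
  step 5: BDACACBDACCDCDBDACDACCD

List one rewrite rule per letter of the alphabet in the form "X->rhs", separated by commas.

  step 4 ⇒ step 5: DACCDACBBDACACB ⇒ B·D·AC·AC·B·D·AC·CD·CD·B·D·AC·D·AC·CD
    A ↦ D
    B ↦ CD
    C ↦ AC
    D ↦ B

A->D, B->CD, C->AC, D->B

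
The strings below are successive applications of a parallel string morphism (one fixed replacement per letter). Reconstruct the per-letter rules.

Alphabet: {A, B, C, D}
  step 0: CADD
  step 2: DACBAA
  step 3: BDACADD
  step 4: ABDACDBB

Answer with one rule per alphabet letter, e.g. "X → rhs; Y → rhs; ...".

A->D, B->A, C->AC, D->B

  step 3 ⇒ step 4: BDACADD ⇒ A·B·D·AC·D·B·B
    A ↦ D
    B ↦ A
    C ↦ AC
    D ↦ B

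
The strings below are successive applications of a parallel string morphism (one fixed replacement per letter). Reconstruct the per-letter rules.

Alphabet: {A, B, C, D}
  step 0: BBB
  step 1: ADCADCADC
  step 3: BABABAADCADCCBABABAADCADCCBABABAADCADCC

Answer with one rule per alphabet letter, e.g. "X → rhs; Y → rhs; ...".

  step 0 ⇒ step 1: BBB ⇒ ADC·ADC·ADC
    B ↦ ADC
    A ↦ C  (constrained at step 1)
    C ↦ BA  (constrained at step 1)
    D ↦ CCB  (constrained at step 1)

A->C, B->ADC, C->BA, D->CCB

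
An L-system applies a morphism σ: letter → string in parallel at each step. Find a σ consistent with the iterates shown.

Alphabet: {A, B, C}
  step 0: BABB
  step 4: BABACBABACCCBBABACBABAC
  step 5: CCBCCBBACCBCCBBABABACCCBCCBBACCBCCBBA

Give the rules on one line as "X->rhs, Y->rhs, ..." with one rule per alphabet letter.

A->CB, B->C, C->BA

  step 4 ⇒ step 5: BABACBABACCCBBABACBABAC ⇒ C·CB·C·CB·BA·C·CB·C·CB·BA·BA·BA·C·C·CB·C·CB·BA·C·CB·C·CB·BA
    A ↦ CB
    B ↦ C
    C ↦ BA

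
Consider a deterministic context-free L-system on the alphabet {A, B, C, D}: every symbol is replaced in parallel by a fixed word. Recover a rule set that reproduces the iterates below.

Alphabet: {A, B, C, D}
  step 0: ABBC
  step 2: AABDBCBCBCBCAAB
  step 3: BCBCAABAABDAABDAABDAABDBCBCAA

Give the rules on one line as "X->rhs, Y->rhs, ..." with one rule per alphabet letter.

  step 2 ⇒ step 3: AABDBCBCBCBCAAB ⇒ BC·BC·AA·B·AA·BD·AA·BD·AA·BD·AA·BD·BC·BC·AA
    A ↦ BC
    B ↦ AA
    C ↦ BD
    D ↦ B

A->BC, B->AA, C->BD, D->B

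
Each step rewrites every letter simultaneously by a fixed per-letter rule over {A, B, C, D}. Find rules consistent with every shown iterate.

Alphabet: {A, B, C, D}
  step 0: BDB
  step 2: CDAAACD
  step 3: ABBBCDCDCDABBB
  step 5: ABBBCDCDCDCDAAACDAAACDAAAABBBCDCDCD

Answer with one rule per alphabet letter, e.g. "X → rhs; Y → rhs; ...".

A->CD, B->A, C->A, D->BBB

  step 2 ⇒ step 3: CDAAACD ⇒ A·BBB·CD·CD·CD·A·BBB
    A ↦ CD
    C ↦ A
    D ↦ BBB
    B ↦ A  (constrained at step 0)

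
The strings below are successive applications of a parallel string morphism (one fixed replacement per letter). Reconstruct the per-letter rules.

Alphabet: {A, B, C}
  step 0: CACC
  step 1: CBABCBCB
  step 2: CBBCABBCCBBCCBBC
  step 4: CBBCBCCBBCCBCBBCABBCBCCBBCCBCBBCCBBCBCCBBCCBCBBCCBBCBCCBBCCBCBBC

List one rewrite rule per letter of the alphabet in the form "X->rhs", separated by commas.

  step 1 ⇒ step 2: CBABCBCB ⇒ CB·BC·AB·BC·CB·BC·CB·BC
    A ↦ AB
    B ↦ BC
    C ↦ CB

A->AB, B->BC, C->CB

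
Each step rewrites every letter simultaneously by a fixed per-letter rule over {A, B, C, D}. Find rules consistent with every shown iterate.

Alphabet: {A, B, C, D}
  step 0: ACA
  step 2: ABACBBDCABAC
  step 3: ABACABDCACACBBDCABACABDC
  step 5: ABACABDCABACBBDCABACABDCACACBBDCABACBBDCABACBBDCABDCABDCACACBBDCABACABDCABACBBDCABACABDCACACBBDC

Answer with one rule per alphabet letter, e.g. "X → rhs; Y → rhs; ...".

  step 2 ⇒ step 3: ABACBBDCABAC ⇒ AB·AC·AB·DC·AC·AC·BB·DC·AB·AC·AB·DC
    A ↦ AB
    B ↦ AC
    C ↦ DC
    D ↦ BB

A->AB, B->AC, C->DC, D->BB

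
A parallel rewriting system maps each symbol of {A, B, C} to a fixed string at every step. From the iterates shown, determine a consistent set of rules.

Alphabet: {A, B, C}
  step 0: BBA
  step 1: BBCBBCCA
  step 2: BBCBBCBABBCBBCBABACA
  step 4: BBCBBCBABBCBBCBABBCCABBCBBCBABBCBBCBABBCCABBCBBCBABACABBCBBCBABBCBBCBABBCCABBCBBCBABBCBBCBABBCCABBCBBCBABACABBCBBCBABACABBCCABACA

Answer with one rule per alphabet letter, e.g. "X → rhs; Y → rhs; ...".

  step 1 ⇒ step 2: BBCBBCCA ⇒ BBC·BBC·BA·BBC·BBC·BA·BA·CA
    A ↦ CA
    B ↦ BBC
    C ↦ BA

A->CA, B->BBC, C->BA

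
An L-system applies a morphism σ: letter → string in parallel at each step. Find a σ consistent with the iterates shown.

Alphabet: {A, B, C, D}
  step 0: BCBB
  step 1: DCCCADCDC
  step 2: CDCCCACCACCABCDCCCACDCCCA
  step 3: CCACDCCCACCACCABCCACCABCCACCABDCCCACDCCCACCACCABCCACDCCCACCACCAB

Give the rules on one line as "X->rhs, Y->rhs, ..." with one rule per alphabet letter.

  step 2 ⇒ step 3: CDCCCACCACCABCDCCCACDCCCA ⇒ CCA·CDC·CCA·CCA·CCA·B·CCA·CCA·B·CCA·CCA·B·DC·CCA·CDC·CCA·CCA·CCA·B·CCA·CDC·CCA·CCA·CCA·B
    A ↦ B
    B ↦ DC
    C ↦ CCA
    D ↦ CDC

A->B, B->DC, C->CCA, D->CDC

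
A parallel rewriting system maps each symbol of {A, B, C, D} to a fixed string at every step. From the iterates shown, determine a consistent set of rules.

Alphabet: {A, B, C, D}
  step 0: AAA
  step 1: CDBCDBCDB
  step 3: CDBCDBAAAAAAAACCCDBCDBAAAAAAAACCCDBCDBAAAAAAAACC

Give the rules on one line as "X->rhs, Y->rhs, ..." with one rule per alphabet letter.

  step 0 ⇒ step 1: AAA ⇒ CDB·CDB·CDB
    A ↦ CDB
    B ↦ CCD  (constrained at step 1)
    C ↦ AA  (constrained at step 1)
    D ↦ CC  (constrained at step 1)

A->CDB, B->CCD, C->AA, D->CC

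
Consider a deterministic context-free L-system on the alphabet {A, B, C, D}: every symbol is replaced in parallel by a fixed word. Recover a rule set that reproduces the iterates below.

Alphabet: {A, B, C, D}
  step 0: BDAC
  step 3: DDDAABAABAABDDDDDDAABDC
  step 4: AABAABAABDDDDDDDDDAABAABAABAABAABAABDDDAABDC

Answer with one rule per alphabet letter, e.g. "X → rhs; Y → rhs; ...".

A->D, B->D, C->DC, D->AAB

  step 3 ⇒ step 4: DDDAABAABAABDDDDDDAABDC ⇒ AAB·AAB·AAB·D·D·D·D·D·D·D·D·D·AAB·AAB·AAB·AAB·AAB·AAB·D·D·D·AAB·DC
    A ↦ D
    B ↦ D
    C ↦ DC
    D ↦ AAB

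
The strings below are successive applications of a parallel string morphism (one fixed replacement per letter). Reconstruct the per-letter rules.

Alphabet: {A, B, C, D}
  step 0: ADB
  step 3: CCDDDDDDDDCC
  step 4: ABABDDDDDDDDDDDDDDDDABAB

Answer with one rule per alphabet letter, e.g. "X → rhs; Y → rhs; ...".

A->C, B->C, C->AB, D->DD

  step 3 ⇒ step 4: CCDDDDDDDDCC ⇒ AB·AB·DD·DD·DD·DD·DD·DD·DD·DD·AB·AB
    C ↦ AB
    D ↦ DD
    A ↦ C  (constrained at step 0)
    B ↦ C  (constrained at step 0)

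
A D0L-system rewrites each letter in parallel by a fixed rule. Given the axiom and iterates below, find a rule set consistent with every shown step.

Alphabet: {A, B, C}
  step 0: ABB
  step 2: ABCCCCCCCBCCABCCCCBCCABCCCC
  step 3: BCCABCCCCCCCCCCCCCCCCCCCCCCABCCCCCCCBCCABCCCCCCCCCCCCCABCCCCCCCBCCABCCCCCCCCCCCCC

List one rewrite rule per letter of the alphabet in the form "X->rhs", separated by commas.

A->BCC, B->ABC, C->CCC

  step 2 ⇒ step 3: ABCCCCCCCBCCABCCCCBCCABCCCC ⇒ BCC·ABC·CCC·CCC·CCC·CCC·CCC·CCC·CCC·ABC·CCC·CCC·BCC·ABC·CCC·CCC·CCC·CCC·ABC·CCC·CCC·BCC·ABC·CCC·CCC·CCC·CCC
    A ↦ BCC
    B ↦ ABC
    C ↦ CCC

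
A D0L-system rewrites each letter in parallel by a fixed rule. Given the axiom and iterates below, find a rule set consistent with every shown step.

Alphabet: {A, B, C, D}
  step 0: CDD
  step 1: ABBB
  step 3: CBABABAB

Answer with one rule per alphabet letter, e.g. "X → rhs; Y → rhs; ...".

A->BD, B->C, C->AB, D->B

  step 0 ⇒ step 1: CDD ⇒ AB·B·B
    C ↦ AB
    D ↦ B
    A ↦ BD  (constrained at step 1)
    B ↦ C  (constrained at step 1)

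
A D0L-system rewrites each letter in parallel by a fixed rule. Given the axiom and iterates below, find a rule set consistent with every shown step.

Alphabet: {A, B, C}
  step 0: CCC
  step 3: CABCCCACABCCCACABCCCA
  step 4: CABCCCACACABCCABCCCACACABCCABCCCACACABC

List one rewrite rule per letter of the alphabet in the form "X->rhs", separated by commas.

  step 3 ⇒ step 4: CABCCCACABCCCACABCCCA ⇒ CA·BC·C·CA·CA·CA·BC·CA·BC·C·CA·CA·CA·BC·CA·BC·C·CA·CA·CA·BC
    A ↦ BC
    B ↦ C
    C ↦ CA

A->BC, B->C, C->CA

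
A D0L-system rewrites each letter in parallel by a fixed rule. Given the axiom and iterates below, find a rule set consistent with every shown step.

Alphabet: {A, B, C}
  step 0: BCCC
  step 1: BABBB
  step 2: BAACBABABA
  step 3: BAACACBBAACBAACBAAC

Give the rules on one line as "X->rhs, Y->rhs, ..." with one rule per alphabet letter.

A->AC, B->BA, C->B

  step 2 ⇒ step 3: BAACBABABA ⇒ BA·AC·AC·B·BA·AC·BA·AC·BA·AC
    A ↦ AC
    B ↦ BA
    C ↦ B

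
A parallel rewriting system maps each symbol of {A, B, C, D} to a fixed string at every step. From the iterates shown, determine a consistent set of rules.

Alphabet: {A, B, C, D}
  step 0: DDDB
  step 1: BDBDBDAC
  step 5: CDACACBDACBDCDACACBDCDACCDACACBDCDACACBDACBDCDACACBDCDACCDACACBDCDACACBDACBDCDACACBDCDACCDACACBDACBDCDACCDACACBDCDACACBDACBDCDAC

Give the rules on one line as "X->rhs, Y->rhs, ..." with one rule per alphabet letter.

  step 0 ⇒ step 1: DDDB ⇒ BD·BD·BD·AC
    B ↦ AC
    D ↦ BD
    A ↦ CD  (constrained at step 1)
    C ↦ AC  (constrained at step 1)

A->CD, B->AC, C->AC, D->BD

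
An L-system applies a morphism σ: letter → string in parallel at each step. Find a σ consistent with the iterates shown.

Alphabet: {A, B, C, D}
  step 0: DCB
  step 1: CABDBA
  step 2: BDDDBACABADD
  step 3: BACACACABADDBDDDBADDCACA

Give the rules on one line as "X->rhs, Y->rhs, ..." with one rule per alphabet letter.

  step 2 ⇒ step 3: BDDDBACABADD ⇒ BA·CA·CA·CA·BA·DD·BD·DD·BA·DD·CA·CA
    A ↦ DD
    B ↦ BA
    C ↦ BD
    D ↦ CA

A->DD, B->BA, C->BD, D->CA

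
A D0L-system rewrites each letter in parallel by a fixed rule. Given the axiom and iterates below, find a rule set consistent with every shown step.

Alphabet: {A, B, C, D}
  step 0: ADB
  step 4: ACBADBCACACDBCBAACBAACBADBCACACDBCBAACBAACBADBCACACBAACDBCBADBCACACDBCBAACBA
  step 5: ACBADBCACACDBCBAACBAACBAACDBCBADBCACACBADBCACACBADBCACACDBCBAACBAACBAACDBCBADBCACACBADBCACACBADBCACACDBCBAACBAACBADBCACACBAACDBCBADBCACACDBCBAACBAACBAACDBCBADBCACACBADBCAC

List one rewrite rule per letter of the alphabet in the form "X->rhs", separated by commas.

A->AC, B->DBC, C->BA, D->AC

  step 4 ⇒ step 5: ACBADBCACACDBCBAACBAACBADBCACACDBCBAACBAACBADBCACACBAACDBCBADBCACACDBCBAACBA ⇒ AC·BA·DBC·AC·AC·DBC·BA·AC·BA·AC·BA·AC·DBC·BA·DBC·AC·AC·BA·DBC·AC·AC·BA·DBC·AC·AC·DBC·BA·AC·BA·AC·BA·AC·DBC·BA·DBC·AC·AC·BA·DBC·AC·AC·BA·DBC·AC·AC·DBC·BA·AC·BA·AC·BA·DBC·AC·AC·BA·AC·DBC·BA·DBC·AC·AC·DBC·BA·AC·BA·AC·BA·AC·DBC·BA·DBC·AC·AC·BA·DBC·AC
    A ↦ AC
    B ↦ DBC
    C ↦ BA
    D ↦ AC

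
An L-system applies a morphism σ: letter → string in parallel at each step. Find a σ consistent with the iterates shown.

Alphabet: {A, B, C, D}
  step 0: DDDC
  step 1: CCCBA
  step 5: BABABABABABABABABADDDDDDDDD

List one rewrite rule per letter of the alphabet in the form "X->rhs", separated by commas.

A->D, B->DD, C->BA, D->C

  step 0 ⇒ step 1: DDDC ⇒ C·C·C·BA
    C ↦ BA
    D ↦ C
    A ↦ D  (constrained at step 1)
    B ↦ DD  (constrained at step 1)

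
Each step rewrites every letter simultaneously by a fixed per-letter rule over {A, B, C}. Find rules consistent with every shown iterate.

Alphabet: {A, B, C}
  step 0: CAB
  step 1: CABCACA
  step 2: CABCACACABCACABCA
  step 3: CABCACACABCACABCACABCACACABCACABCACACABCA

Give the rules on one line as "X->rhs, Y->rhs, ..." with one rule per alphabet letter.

  step 2 ⇒ step 3: CABCACACABCACABCA ⇒ CAB·CA·CA·CAB·CA·CAB·CA·CAB·CA·CA·CAB·CA·CAB·CA·CA·CAB·CA
    A ↦ CA
    B ↦ CA
    C ↦ CAB

A->CA, B->CA, C->CAB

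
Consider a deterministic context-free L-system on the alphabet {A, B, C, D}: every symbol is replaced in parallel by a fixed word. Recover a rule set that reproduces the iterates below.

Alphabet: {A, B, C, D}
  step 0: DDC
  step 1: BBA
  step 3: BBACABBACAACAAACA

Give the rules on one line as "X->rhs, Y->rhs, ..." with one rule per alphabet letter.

  step 0 ⇒ step 1: DDC ⇒ B·B·A
    C ↦ A
    D ↦ B
    A ↦ ACA  (constrained at step 1)
    B ↦ DDA  (constrained at step 1)

A->ACA, B->DDA, C->A, D->B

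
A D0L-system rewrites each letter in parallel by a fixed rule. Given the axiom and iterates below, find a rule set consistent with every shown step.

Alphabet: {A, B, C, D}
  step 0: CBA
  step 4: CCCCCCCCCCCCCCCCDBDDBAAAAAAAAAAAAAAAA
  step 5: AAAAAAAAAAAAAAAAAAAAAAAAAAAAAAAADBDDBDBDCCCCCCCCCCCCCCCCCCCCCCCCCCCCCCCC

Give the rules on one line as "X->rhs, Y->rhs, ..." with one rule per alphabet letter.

  step 4 ⇒ step 5: CCCCCCCCCCCCCCCCDBDDBAAAAAAAAAAAAAAAA ⇒ AA·AA·AA·AA·AA·AA·AA·AA·AA·AA·AA·AA·AA·AA·AA·AA·DB·D·DB·DB·D·CC·CC·CC·CC·CC·CC·CC·CC·CC·CC·CC·CC·CC·CC·CC·CC
    A ↦ CC
    B ↦ D
    C ↦ AA
    D ↦ DB

A->CC, B->D, C->AA, D->DB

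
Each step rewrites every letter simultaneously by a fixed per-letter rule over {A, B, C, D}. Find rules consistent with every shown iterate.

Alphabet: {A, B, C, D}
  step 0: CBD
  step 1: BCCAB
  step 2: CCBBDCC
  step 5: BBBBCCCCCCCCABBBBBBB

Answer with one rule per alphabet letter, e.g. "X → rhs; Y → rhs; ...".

  step 1 ⇒ step 2: BCCAB ⇒ CC·B·B·D·CC
    A ↦ D
    B ↦ CC
    C ↦ B
  step 0 ⇒ step 1: CBD ⇒ B·CC·AB
    D ↦ AB

A->D, B->CC, C->B, D->AB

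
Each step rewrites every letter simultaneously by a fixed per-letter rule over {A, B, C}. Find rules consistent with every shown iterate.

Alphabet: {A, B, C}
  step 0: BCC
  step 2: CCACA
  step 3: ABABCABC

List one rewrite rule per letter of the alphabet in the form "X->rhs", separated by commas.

A->C, B->A, C->AB

  step 2 ⇒ step 3: CCACA ⇒ AB·AB·C·AB·C
    A ↦ C
    C ↦ AB
    B ↦ A  (constrained at step 0)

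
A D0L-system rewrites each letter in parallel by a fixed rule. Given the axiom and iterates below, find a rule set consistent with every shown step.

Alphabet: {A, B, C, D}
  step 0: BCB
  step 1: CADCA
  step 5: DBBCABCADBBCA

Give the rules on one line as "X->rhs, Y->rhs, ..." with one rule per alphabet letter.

  step 0 ⇒ step 1: BCB ⇒ CA·D·CA
    B ↦ CA
    C ↦ D
    A ↦ B  (constrained at step 1)
    D ↦ B  (constrained at step 1)

A->B, B->CA, C->D, D->B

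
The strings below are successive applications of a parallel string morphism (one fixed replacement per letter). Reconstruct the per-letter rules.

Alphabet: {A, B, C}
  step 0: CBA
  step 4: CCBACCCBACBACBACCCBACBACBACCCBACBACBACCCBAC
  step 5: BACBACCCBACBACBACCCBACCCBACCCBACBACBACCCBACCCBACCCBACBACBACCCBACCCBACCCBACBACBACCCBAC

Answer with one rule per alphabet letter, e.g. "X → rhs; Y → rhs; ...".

A->C, B->C, C->BAC

  step 4 ⇒ step 5: CCBACCCBACBACBACCCBACBACBACCCBACBACBACCCBAC ⇒ BAC·BAC·C·C·BAC·BAC·BAC·C·C·BAC·C·C·BAC·C·C·BAC·BAC·BAC·C·C·BAC·C·C·BAC·C·C·BAC·BAC·BAC·C·C·BAC·C·C·BAC·C·C·BAC·BAC·BAC·C·C·BAC
    A ↦ C
    B ↦ C
    C ↦ BAC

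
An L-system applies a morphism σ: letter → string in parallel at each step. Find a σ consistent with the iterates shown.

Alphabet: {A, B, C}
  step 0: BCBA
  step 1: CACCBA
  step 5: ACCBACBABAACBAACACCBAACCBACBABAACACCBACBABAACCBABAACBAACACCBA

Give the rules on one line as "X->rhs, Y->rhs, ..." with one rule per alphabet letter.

A->BA, B->C, C->AC

  step 0 ⇒ step 1: BCBA ⇒ C·AC·C·BA
    A ↦ BA
    B ↦ C
    C ↦ AC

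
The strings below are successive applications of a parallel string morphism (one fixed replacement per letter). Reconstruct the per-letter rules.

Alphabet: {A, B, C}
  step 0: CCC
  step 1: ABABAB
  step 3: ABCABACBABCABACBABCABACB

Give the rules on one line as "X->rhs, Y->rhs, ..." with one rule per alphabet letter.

A->C, B->ACB, C->AB

  step 0 ⇒ step 1: CCC ⇒ AB·AB·AB
    C ↦ AB
    A ↦ C  (constrained at step 1)
    B ↦ ACB  (constrained at step 1)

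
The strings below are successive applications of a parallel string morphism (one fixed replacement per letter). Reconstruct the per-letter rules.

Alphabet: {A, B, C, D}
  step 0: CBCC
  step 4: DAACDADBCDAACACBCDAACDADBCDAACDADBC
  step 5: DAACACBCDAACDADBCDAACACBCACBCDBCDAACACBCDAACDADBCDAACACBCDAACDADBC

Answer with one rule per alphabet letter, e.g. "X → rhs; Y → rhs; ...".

  step 4 ⇒ step 5: DAACDADBCDAACACBCDAACDADBCDAACDADBC ⇒ DA·AC·AC·BC·DA·AC·DA·D·BC·DA·AC·AC·BC·AC·BC·D·BC·DA·AC·AC·BC·DA·AC·DA·D·BC·DA·AC·AC·BC·DA·AC·DA·D·BC
    A ↦ AC
    B ↦ D
    C ↦ BC
    D ↦ DA

A->AC, B->D, C->BC, D->DA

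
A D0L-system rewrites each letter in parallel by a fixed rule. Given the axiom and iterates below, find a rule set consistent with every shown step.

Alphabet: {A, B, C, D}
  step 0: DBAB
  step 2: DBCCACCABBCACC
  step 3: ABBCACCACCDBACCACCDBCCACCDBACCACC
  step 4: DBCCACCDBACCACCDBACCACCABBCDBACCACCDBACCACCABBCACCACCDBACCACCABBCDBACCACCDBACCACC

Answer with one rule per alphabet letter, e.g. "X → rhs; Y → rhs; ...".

A->DB, B->C, C->ACC, D->ABB

  step 3 ⇒ step 4: ABBCACCACCDBACCACCDBCCACCDBACCACC ⇒ DB·C·C·ACC·DB·ACC·ACC·DB·ACC·ACC·ABB·C·DB·ACC·ACC·DB·ACC·ACC·ABB·C·ACC·ACC·DB·ACC·ACC·ABB·C·DB·ACC·ACC·DB·ACC·ACC
    A ↦ DB
    B ↦ C
    C ↦ ACC
    D ↦ ABB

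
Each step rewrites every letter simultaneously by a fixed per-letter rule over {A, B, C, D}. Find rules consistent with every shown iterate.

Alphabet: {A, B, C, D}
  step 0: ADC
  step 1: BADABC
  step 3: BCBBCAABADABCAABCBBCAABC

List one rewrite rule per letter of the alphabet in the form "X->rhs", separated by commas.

A->B, B->CAA, C->BC, D->ADA

  step 0 ⇒ step 1: ADC ⇒ B·ADA·BC
    A ↦ B
    C ↦ BC
    D ↦ ADA
    B ↦ CAA  (constrained at step 1)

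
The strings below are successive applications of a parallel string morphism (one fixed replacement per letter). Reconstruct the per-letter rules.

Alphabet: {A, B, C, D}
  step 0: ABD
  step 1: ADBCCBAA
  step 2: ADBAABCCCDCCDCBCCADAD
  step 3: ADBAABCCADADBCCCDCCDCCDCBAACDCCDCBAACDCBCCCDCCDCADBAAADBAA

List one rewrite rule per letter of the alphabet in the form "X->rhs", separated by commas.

  step 2 ⇒ step 3: ADBAABCCCDCCDCBCCADAD ⇒ AD·BAA·BCC·AD·AD·BCC·CDC·CDC·CDC·BAA·CDC·CDC·BAA·CDC·BCC·CDC·CDC·AD·BAA·AD·BAA
    A ↦ AD
    B ↦ BCC
    C ↦ CDC
    D ↦ BAA

A->AD, B->BCC, C->CDC, D->BAA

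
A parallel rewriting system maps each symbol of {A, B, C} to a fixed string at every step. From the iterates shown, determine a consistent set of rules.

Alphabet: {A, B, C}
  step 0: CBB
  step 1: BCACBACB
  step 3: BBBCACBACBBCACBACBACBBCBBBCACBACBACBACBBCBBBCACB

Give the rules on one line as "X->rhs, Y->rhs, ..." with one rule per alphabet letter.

  step 0 ⇒ step 1: CBB ⇒ BC·ACB·ACB
    B ↦ ACB
    C ↦ BC
    A ↦ BB  (constrained at step 1)

A->BB, B->ACB, C->BC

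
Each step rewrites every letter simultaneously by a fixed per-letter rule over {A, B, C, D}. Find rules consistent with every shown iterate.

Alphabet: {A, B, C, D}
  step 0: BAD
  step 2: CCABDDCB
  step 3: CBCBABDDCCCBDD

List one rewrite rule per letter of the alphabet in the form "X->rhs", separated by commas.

A->AB, B->DD, C->CB, D->C

  step 2 ⇒ step 3: CCABDDCB ⇒ CB·CB·AB·DD·C·C·CB·DD
    A ↦ AB
    B ↦ DD
    C ↦ CB
    D ↦ C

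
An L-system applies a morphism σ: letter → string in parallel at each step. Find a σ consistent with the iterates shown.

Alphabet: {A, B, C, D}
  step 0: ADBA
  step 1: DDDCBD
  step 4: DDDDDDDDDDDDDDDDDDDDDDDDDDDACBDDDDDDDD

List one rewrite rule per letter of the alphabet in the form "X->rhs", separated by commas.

  step 0 ⇒ step 1: ADBA ⇒ D·DD·CB·D
    A ↦ D
    B ↦ CB
    D ↦ DD
    C ↦ A  (constrained at step 1)

A->D, B->CB, C->A, D->DD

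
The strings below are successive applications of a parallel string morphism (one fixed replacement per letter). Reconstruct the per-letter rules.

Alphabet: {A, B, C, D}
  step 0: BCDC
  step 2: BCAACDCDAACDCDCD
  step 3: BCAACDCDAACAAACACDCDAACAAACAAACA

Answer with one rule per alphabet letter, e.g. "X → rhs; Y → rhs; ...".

  step 2 ⇒ step 3: BCAACDCDAACDCDCD ⇒ BC·AA·CD·CD·AA·CA·AA·CA·CD·CD·AA·CA·AA·CA·AA·CA
    A ↦ CD
    B ↦ BC
    C ↦ AA
    D ↦ CA

A->CD, B->BC, C->AA, D->CA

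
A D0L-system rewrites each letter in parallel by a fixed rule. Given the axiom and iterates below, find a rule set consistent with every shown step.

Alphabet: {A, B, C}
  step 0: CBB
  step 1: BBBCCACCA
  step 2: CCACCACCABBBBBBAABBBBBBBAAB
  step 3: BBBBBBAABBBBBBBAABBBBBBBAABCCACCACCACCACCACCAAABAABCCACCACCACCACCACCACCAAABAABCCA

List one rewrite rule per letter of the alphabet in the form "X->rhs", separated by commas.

A->AAB, B->CCA, C->BBB

  step 2 ⇒ step 3: CCACCACCABBBBBBAABBBBBBBAAB ⇒ BBB·BBB·AAB·BBB·BBB·AAB·BBB·BBB·AAB·CCA·CCA·CCA·CCA·CCA·CCA·AAB·AAB·CCA·CCA·CCA·CCA·CCA·CCA·CCA·AAB·AAB·CCA
    A ↦ AAB
    B ↦ CCA
    C ↦ BBB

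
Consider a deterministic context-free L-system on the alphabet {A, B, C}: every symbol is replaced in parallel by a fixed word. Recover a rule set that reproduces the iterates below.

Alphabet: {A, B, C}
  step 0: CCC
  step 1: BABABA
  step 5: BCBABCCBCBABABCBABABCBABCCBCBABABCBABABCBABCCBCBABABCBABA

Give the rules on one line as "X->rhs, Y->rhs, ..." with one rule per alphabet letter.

A->C, B->BC, C->BA

  step 0 ⇒ step 1: CCC ⇒ BA·BA·BA
    C ↦ BA
    A ↦ C  (constrained at step 1)
    B ↦ BC  (constrained at step 1)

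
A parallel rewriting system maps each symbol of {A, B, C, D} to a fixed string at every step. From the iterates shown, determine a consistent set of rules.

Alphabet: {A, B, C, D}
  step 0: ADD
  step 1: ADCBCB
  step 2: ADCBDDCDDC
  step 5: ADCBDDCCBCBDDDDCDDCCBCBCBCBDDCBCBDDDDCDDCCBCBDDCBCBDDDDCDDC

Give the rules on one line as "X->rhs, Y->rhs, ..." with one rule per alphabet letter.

  step 1 ⇒ step 2: ADCBCB ⇒ AD·CB·DD·C·DD·C
    A ↦ AD
    B ↦ C
    C ↦ DD
    D ↦ CB

A->AD, B->C, C->DD, D->CB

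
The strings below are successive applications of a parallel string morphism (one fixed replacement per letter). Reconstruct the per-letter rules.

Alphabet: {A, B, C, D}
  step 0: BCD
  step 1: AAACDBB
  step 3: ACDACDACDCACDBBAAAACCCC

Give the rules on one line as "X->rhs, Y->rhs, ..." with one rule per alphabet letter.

  step 0 ⇒ step 1: BCD ⇒ AA·ACD·BB
    B ↦ AA
    C ↦ ACD
    D ↦ BB
    A ↦ C  (constrained at step 1)

A->C, B->AA, C->ACD, D->BB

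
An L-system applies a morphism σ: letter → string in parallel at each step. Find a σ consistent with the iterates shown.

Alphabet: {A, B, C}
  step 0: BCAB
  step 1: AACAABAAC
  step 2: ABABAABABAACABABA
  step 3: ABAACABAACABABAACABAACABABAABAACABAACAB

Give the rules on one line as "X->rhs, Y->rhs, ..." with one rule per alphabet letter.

A->AB, B->AAC, C->A

  step 2 ⇒ step 3: ABABAABABAACABABA ⇒ AB·AAC·AB·AAC·AB·AB·AAC·AB·AAC·AB·AB·A·AB·AAC·AB·AAC·AB
    A ↦ AB
    B ↦ AAC
    C ↦ A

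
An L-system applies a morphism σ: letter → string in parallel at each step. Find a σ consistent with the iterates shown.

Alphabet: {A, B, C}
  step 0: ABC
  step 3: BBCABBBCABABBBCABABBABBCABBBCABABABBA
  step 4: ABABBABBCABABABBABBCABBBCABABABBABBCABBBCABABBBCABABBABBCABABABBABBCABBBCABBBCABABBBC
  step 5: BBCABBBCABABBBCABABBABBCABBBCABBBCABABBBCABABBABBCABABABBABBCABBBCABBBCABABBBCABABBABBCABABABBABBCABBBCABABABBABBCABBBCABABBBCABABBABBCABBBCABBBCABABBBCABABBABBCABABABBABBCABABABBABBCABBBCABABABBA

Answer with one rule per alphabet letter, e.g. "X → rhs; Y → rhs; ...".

  step 4 ⇒ step 5: ABABBABBCABABABBABBCABBBCABABABBABBCABBBCABABBBCABABBABBCABABABBABBCABBBCABBBCABABBBC ⇒ BBC·AB·BBC·AB·AB·BBC·AB·AB·BA·BBC·AB·BBC·AB·BBC·AB·AB·BBC·AB·AB·BA·BBC·AB·AB·AB·BA·BBC·AB·BBC·AB·BBC·AB·AB·BBC·AB·AB·BA·BBC·AB·AB·AB·BA·BBC·AB·BBC·AB·AB·AB·BA·BBC·AB·BBC·AB·AB·BBC·AB·AB·BA·BBC·AB·BBC·AB·BBC·AB·AB·BBC·AB·AB·BA·BBC·AB·AB·AB·BA·BBC·AB·AB·AB·BA·BBC·AB·BBC·AB·AB·AB·BA
    A ↦ BBC
    B ↦ AB
    C ↦ BA

A->BBC, B->AB, C->BA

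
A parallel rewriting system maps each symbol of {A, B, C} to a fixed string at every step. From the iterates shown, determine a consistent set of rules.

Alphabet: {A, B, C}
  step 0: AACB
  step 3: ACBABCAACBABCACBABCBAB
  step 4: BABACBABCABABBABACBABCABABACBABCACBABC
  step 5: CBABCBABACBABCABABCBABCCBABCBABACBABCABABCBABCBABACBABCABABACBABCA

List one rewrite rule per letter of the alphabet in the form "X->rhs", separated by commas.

A->BAB, B->C, C->A

  step 4 ⇒ step 5: BABACBABCABABBABACBABCABABACBABCACBABC ⇒ C·BAB·C·BAB·A·C·BAB·C·A·BAB·C·BAB·C·C·BAB·C·BAB·A·C·BAB·C·A·BAB·C·BAB·C·BAB·A·C·BAB·C·A·BAB·A·C·BAB·C·A
    A ↦ BAB
    B ↦ C
    C ↦ A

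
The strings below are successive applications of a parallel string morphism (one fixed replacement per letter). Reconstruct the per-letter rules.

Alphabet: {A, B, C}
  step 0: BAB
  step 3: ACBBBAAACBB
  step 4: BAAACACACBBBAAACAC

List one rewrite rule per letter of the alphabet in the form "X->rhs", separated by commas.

A->B, B->AC, C->AA

  step 3 ⇒ step 4: ACBBBAAACBB ⇒ B·AA·AC·AC·AC·B·B·B·AA·AC·AC
    A ↦ B
    B ↦ AC
    C ↦ AA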